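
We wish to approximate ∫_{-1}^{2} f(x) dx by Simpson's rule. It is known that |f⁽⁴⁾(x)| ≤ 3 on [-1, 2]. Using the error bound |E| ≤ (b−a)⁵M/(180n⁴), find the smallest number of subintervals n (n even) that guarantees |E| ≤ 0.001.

Need 729/(180n⁴) ≤ 0.001.
n⁴ ≥ 729/(180·0.001) = 4050 ⇒ n ≥ 7.9774, so the smallest even n is 8. (n must be even for Simpson's rule.)

8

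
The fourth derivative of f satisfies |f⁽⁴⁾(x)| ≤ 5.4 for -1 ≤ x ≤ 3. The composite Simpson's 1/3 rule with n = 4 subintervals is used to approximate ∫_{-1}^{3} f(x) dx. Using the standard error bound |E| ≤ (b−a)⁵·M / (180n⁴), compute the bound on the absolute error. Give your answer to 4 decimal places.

0.1200

|E| ≤ (4)⁵·5.4 / (180·4⁴) = 5529.6/46080 = 0.1200.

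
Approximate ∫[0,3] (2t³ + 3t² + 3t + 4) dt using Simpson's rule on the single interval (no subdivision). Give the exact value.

S = (b−a)/6 · [f(0) + 4f(1.5) + f(3)] = 0.5·[4 + 4·22 + 94] = 93.

93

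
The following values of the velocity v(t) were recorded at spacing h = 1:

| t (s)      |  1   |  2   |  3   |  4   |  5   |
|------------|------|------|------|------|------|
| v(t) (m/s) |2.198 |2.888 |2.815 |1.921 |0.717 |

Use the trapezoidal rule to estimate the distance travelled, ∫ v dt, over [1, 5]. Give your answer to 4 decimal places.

h = 1, n = 4.
(h/2)·[y₀ + 2y₁ + 2y₂ + 2y₃ + y₄] = 0.5·(18.163) = 9.0815.

9.0815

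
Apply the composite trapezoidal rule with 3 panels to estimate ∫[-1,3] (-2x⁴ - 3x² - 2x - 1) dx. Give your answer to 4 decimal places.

h = (3 − (-1))/3 = 1.333333.
Nodes x₀,…,x₃ = -1, 0.333333, 1.666667, 3.
f(x) = -2x⁴ - 3x² - 2x - 1: f₀=-4, f₁=-2.024691, f₂=-28.098765, f₃=-196.
(h/2)·[f₀ + 2f₁ + 2f₂ + f₃] = 0.666667·(-260.246914) = -173.4979.

-173.4979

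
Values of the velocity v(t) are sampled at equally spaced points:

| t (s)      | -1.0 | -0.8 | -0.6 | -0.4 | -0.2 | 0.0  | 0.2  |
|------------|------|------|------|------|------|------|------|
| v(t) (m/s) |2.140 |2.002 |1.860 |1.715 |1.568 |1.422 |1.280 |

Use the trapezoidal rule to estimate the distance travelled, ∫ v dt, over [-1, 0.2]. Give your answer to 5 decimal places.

h = 0.2, n = 6.
(h/2)·[y₀ + 2y₁ + 2y₂ + 2y₃ + 2y₄ + 2y₅ + y₆] = 0.1·(20.554) = 2.05540.

2.05540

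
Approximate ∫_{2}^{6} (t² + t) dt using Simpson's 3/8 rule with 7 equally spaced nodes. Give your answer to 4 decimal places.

h = (6 − 2)/6 = 0.666667.
Nodes t₀,…,t₆ = 2, 2.666667, 3.333333, 4, 4.666667, 5.333333, 6.
f(t) = t² + t: f₀=6, f₁=9.777778, f₂=14.444444, f₃=20, f₄=26.444444, f₅=33.777778, f₆=42.
(3h/8)·[f₀ + 3f₁ + 3f₂ + 2f₃ + 3f₄ + 3f₅ + f₆] = 0.25·(341.333333) = 85.3333.

85.3333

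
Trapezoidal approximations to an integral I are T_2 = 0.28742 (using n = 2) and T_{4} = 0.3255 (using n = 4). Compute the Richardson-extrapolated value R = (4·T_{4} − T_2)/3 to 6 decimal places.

R = (4·T_{4} − T_2) / 3 = (4·0.3255 − 0.28742)/3 = (1.01458)/3 = 0.338193.

0.338193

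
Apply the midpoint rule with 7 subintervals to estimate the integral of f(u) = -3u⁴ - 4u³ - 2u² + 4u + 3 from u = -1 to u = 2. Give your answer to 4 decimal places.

h = (2 − (-1))/7 = 0.428571.
Midpoints m₁,…,m₇ = -0.785714, -0.357143, 0.071429, 0.5, 0.928571, 1.357143, 1.785714.
f(m₁)=-0.580670, f(m₂)=1.449734, f(m₃)=3.273974, f(m₄)=3.8125, f(m₅)=-0.443227, f(m₆)=-15.430732, f(m₇)=-49.516530.
h·[f(m₁) + f(m₂) + f(m₃) + f(m₄) + f(m₅) + f(m₆) + f(m₇)] = 0.428571·(-57.434949) = -24.6150.

-24.6150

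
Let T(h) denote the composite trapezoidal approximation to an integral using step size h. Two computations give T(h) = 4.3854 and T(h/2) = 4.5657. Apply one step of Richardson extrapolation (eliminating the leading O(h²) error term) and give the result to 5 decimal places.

4.62580

R = (4·T(h/2) − T(h)) / 3 = (4·4.5657 − 4.3854)/3 = (13.8774)/3 = 4.62580.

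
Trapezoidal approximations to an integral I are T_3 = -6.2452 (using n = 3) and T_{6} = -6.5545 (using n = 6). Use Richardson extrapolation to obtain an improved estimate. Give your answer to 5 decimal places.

-6.65760

R = (4·T_{6} − T_3) / 3 = (4·(-6.5545) − (-6.2452))/3 = (-19.9728)/3 = -6.65760.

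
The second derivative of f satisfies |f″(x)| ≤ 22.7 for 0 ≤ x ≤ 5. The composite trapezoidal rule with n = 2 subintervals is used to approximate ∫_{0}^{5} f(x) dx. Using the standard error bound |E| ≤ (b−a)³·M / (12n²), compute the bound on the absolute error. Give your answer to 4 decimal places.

59.1146

|E| ≤ (5)³·22.7 / (12·2²) = 2837.5/48 = 59.1146.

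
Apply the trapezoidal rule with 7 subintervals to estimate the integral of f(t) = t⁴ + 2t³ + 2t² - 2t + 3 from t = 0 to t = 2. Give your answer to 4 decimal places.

h = (2 − 0)/7 = 0.285714.
Nodes t₀,…,t₇ = 0, 0.285714, 0.571429, 0.857143, 1.142857, 1.428571, 1.714286, 2.
f(t) = t⁴ + 2t³ + 2t² - 2t + 3: f₀=3, f₁=2.645148, f₂=2.990004, f₃=4.554352, f₄=8.017909, f₅=14.220325, f₆=24.161183, f₇=39.
(h/2)·[f₀ + 2f₁ + 2f₂ + 2f₃ + 2f₄ + 2f₅ + 2f₆ + f₇] = 0.142857·(155.177843) = 22.1683.

22.1683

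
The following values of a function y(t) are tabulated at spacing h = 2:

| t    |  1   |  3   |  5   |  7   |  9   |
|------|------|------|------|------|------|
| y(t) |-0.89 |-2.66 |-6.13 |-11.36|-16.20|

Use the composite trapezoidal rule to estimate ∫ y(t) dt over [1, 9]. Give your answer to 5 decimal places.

-57.39000

h = 2, n = 4.
(h/2)·[y₀ + 2y₁ + 2y₂ + 2y₃ + y₄] = 1·(-57.39) = -57.39000.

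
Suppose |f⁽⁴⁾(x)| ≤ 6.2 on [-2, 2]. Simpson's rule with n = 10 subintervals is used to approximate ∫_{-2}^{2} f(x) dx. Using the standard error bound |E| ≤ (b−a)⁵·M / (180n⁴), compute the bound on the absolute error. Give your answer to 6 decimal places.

|E| ≤ (4)⁵·6.2 / (180·10⁴) = 6348.8/1800000 = 0.003527.

0.003527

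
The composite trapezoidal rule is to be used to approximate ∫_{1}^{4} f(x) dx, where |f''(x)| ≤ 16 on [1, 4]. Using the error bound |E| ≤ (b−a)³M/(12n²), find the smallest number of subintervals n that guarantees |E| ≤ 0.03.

35

Need 432/(12n²) ≤ 0.03.
n² ≥ 432/(12·0.03) = 1200 ⇒ n ≥ 34.6410, so the smallest n is 35.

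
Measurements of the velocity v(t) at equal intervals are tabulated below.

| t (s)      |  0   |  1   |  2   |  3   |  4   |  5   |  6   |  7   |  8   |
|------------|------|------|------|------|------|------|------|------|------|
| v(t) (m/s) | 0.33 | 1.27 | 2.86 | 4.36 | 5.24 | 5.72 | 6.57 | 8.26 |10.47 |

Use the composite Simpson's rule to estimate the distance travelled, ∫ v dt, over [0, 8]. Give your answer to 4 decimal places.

39.5267

h = 1, n = 8.
(h/3)·[y₀ + 4y₁ + 2y₂ + 4y₃ + 2y₄ + 4y₅ + 2y₆ + 4y₇ + y₈] = 0.333333·(118.58) = 39.5267.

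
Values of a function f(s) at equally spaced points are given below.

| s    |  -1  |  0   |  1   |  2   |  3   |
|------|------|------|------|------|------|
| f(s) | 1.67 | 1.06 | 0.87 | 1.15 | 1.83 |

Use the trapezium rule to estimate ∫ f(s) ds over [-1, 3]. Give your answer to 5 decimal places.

4.83000

h = 1, n = 4.
(h/2)·[y₀ + 2y₁ + 2y₂ + 2y₃ + y₄] = 0.5·(9.66) = 4.83000.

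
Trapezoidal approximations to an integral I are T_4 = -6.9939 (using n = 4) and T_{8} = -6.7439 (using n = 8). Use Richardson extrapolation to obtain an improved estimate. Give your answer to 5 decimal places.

-6.66057

R = (4·T_{8} − T_4) / 3 = (4·(-6.7439) − (-6.9939))/3 = (-19.9817)/3 = -6.66057.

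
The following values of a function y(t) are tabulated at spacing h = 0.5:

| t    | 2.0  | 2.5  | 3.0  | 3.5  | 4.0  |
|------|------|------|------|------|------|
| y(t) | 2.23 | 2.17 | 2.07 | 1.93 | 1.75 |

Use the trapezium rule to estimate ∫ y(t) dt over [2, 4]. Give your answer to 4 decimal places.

h = 0.5, n = 4.
(h/2)·[y₀ + 2y₁ + 2y₂ + 2y₃ + y₄] = 0.25·(16.32) = 4.0800.

4.0800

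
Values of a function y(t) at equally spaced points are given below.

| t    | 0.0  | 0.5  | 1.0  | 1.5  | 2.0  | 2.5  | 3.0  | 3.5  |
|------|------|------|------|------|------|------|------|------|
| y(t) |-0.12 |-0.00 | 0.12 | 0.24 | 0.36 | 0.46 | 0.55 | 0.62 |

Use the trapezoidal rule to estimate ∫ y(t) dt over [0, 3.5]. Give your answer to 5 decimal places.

h = 0.5, n = 7.
(h/2)·[y₀ + 2y₁ + 2y₂ + 2y₃ + 2y₄ + 2y₅ + 2y₆ + y₇] = 0.25·(3.96) = 0.99000.

0.99000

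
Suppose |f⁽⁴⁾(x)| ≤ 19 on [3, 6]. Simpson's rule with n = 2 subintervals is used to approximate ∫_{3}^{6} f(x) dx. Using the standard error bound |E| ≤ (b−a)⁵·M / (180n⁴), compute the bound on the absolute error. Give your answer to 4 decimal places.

1.6031

|E| ≤ (3)⁵·19 / (180·2⁴) = 4617/2880 = 1.6031.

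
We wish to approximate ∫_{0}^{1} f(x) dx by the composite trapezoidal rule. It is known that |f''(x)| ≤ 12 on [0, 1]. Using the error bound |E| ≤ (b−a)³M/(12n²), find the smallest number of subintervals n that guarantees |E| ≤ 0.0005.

Need 12/(12n²) ≤ 0.0005.
n² ≥ 12/(12·0.0005) = 2000 ⇒ n ≥ 44.7214, so the smallest n is 45.

45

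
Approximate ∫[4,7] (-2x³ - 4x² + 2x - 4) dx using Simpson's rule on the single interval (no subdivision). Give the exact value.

-1423.5

S = (b−a)/6 · [f(4) + 4f(5.5) + f(7)] = 0.5·[(-188) + 4·(-446.75) + (-872)] = -1423.5.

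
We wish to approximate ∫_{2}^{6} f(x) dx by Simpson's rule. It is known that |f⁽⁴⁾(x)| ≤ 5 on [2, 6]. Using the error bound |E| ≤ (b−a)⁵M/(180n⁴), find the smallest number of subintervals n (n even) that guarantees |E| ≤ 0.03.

Need 5120/(180n⁴) ≤ 0.03.
n⁴ ≥ 5120/(180·0.03) = 948.148 ⇒ n ≥ 5.5491, so the smallest even n is 6. (n must be even for Simpson's rule.)

6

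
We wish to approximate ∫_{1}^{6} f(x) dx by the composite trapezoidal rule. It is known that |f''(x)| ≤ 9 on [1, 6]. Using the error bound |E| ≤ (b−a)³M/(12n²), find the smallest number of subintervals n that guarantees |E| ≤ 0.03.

Need 1125/(12n²) ≤ 0.03.
n² ≥ 1125/(12·0.03) = 3125 ⇒ n ≥ 55.9017, so the smallest n is 56.

56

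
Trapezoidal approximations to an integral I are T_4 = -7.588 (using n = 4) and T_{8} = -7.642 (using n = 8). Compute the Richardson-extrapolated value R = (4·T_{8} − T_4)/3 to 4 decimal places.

R = (4·T_{8} − T_4) / 3 = (4·(-7.642) − (-7.588))/3 = (-22.980)/3 = -7.6600.

-7.6600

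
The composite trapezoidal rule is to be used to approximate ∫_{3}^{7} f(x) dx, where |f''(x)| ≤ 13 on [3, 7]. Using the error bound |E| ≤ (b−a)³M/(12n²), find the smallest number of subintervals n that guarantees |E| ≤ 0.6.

Need 832/(12n²) ≤ 0.6.
n² ≥ 832/(12·0.6) = 115.556 ⇒ n ≥ 10.7497, so the smallest n is 11.

11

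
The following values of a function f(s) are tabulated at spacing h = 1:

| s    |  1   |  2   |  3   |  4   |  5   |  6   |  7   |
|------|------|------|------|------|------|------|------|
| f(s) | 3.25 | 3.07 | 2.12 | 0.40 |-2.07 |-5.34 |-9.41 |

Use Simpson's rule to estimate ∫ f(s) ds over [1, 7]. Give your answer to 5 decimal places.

h = 1, n = 6.
(h/3)·[y₀ + 4y₁ + 2y₂ + 4y₃ + 2y₄ + 4y₅ + y₆] = 0.333333·(-13.54) = -4.51333.

-4.51333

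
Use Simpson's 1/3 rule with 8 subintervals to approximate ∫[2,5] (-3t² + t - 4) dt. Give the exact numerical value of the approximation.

-118.5

h = (5 − 2)/8 = 0.375.
Nodes t₀,…,t₈ = 2, 2.375, 2.75, 3.125, 3.5, 3.875, 4.25, 4.625, 5.
f(t) = -3t² + t - 4: f₀=-14, f₁=-18.546875, f₂=-23.9375, f₃=-30.171875, f₄=-37.25, f₅=-45.171875, f₆=-53.9375, f₇=-63.546875, f₈=-74.
(h/3)·[f₀ + 4f₁ + 2f₂ + 4f₃ + 2f₄ + 4f₅ + 2f₆ + 4f₇ + f₈] = 0.125·(-948) = -118.5.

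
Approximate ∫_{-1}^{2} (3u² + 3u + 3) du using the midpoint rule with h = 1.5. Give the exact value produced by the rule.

h = (2 − (-1))/2 = 1.5.
Midpoints m₁,…,m₂ = -0.25, 1.25.
f(m₁)=2.4375, f(m₂)=11.4375.
h·[f(m₁) + f(m₂)] = 1.5·(13.875) = 20.8125.

20.8125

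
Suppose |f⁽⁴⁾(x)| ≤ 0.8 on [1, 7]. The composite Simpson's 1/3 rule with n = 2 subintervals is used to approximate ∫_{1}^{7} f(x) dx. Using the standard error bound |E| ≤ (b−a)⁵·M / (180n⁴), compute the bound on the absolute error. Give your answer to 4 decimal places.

|E| ≤ (6)⁵·0.8 / (180·2⁴) = 6220.8/2880 = 2.1600.

2.1600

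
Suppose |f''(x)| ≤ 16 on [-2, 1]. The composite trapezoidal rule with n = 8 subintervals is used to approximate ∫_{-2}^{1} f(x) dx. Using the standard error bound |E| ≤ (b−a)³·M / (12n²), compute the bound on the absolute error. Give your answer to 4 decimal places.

0.5625

|E| ≤ (3)³·16 / (12·8²) = 432/768 = 0.5625.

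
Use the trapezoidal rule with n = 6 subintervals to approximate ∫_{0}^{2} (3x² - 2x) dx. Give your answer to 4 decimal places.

4.1111

h = (2 − 0)/6 = 0.333333.
Nodes x₀,…,x₆ = 0, 0.333333, 0.666667, 1, 1.333333, 1.666667, 2.
f(x) = 3x² - 2x: f₀=0, f₁=-0.333333, f₂=0, f₃=1, f₄=2.666667, f₅=5, f₆=8.
(h/2)·[f₀ + 2f₁ + 2f₂ + 2f₃ + 2f₄ + 2f₅ + f₆] = 0.166667·(24.666667) = 4.1111.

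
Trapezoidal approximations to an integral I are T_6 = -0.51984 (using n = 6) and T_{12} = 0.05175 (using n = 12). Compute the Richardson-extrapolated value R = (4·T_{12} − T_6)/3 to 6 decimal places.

R = (4·T_{12} − T_6) / 3 = (4·0.05175 − (-0.51984))/3 = (0.72684)/3 = 0.242280.

0.242280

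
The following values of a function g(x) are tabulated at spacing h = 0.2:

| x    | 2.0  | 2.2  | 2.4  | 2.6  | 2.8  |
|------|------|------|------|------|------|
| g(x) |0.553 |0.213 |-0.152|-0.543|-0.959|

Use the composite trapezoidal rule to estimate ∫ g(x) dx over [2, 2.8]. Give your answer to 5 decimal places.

h = 0.2, n = 4.
(h/2)·[y₀ + 2y₁ + 2y₂ + 2y₃ + y₄] = 0.1·(-1.370) = -0.13700.

-0.13700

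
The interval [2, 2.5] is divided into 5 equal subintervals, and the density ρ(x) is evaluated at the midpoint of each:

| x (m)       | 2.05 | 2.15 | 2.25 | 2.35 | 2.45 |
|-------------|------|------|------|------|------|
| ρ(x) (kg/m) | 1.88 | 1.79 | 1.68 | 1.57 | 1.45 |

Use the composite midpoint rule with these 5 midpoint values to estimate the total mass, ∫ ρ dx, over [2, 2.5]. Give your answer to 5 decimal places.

h = 0.1, n = 5.
h·[y(m₁) + y(m₂) + y(m₃) + y(m₄) + y(m₅)] = 0.1·(8.37) = 0.83700.

0.83700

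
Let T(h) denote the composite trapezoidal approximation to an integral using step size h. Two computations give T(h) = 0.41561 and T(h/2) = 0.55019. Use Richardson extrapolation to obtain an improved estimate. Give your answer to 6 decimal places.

R = (4·T(h/2) − T(h)) / 3 = (4·0.55019 − 0.41561)/3 = (1.78515)/3 = 0.595050.

0.595050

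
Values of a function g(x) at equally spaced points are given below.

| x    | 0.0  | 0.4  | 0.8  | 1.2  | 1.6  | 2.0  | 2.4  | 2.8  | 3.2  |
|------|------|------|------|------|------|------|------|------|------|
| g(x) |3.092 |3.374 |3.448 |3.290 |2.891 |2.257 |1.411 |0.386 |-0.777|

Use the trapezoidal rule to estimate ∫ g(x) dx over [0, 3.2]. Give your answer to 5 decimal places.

7.28580

h = 0.4, n = 8.
(h/2)·[y₀ + 2y₁ + 2y₂ + 2y₃ + 2y₄ + 2y₅ + 2y₆ + 2y₇ + y₈] = 0.2·(36.429) = 7.28580.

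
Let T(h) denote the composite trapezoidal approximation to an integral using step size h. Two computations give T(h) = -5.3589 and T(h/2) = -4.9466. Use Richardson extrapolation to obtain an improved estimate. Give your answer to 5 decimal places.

-4.80917

R = (4·T(h/2) − T(h)) / 3 = (4·(-4.9466) − (-5.3589))/3 = (-14.4275)/3 = -4.80917.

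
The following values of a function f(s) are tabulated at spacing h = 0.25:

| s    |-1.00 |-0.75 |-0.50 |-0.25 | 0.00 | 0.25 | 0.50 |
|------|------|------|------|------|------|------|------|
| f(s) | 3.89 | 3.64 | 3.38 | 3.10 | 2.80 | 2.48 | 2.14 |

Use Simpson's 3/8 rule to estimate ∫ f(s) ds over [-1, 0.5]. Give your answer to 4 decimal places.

h = 0.25, n = 6.
(3h/8)·[y₀ + 3y₁ + 3y₂ + 2y₃ + 3y₄ + 3y₅ + y₆] = 0.09375·(49.13) = 4.6059.

4.6059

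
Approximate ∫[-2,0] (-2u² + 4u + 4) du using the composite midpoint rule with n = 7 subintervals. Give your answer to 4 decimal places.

h = (0 − (-2))/7 = 0.285714.
Midpoints m₁,…,m₇ = -1.857143, -1.571429, -1.285714, -1, -0.714286, -0.428571, -0.142857.
f(m₁)=-10.326531, f(m₂)=-7.224490, f(m₃)=-4.448980, f(m₄)=-2, f(m₅)=0.122449, f(m₆)=1.918367, f(m₇)=3.387755.
h·[f(m₁) + f(m₂) + f(m₃) + f(m₄) + f(m₅) + f(m₆) + f(m₇)] = 0.285714·(-18.571429) = -5.3061.

-5.3061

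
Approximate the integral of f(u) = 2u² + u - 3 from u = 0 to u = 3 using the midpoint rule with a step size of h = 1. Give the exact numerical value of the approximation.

13

h = (3 − 0)/3 = 1.
Midpoints m₁,…,m₃ = 0.5, 1.5, 2.5.
f(m₁)=-2, f(m₂)=3, f(m₃)=12.
h·[f(m₁) + f(m₂) + f(m₃)] = 1·(13) = 13.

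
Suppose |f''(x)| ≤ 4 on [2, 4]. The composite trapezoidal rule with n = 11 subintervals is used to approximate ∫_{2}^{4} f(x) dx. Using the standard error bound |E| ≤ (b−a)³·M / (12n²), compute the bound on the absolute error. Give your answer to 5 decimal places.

0.02204

|E| ≤ (2)³·4 / (12·11²) = 32/1452 = 0.02204.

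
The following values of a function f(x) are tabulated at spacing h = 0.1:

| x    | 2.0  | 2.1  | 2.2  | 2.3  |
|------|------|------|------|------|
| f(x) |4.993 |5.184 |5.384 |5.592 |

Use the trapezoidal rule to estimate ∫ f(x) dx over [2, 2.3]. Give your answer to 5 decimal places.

1.58605

h = 0.1, n = 3.
(h/2)·[y₀ + 2y₁ + 2y₂ + y₃] = 0.05·(31.721) = 1.58605.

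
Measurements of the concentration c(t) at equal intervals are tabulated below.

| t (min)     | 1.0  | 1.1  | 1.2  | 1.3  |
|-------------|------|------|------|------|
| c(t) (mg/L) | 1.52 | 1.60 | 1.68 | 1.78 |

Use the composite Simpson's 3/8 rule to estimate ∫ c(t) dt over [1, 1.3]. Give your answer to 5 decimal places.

0.49275

h = 0.1, n = 3.
(3h/8)·[y₀ + 3y₁ + 3y₂ + y₃] = 0.0375·(13.14) = 0.49275.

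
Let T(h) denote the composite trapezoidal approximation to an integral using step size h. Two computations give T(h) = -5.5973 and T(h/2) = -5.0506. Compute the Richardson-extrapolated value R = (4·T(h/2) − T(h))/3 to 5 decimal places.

-4.86837

R = (4·T(h/2) − T(h)) / 3 = (4·(-5.0506) − (-5.5973))/3 = (-14.6051)/3 = -4.86837.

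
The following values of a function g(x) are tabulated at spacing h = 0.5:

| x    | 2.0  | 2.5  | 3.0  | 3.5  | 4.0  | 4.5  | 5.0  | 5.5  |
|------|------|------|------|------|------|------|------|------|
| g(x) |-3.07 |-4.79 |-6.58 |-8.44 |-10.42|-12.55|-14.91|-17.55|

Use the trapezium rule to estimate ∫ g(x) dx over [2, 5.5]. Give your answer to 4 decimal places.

h = 0.5, n = 7.
(h/2)·[y₀ + 2y₁ + 2y₂ + 2y₃ + 2y₄ + 2y₅ + 2y₆ + y₇] = 0.25·(-136.00) = -34.0000.

-34.0000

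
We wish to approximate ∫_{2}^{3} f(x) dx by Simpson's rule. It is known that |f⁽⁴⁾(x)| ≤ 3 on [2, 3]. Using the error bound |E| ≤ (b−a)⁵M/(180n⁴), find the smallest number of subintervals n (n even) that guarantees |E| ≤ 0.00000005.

Need 3/(180n⁴) ≤ 0.00000005.
n⁴ ≥ 3/(180·0.00000005) = 333333 ⇒ n ≥ 24.0281, so the smallest even n is 26. (n must be even for Simpson's rule.)

26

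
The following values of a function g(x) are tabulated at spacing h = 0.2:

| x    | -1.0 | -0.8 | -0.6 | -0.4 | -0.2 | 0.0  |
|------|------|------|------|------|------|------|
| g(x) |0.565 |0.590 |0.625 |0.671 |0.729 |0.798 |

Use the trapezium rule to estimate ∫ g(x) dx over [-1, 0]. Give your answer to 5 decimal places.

0.65930

h = 0.2, n = 5.
(h/2)·[y₀ + 2y₁ + 2y₂ + 2y₃ + 2y₄ + y₅] = 0.1·(6.593) = 0.65930.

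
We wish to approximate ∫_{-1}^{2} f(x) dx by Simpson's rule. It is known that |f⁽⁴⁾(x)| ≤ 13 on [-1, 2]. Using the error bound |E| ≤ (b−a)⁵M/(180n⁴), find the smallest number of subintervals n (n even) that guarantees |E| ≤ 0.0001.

Need 3159/(180n⁴) ≤ 0.0001.
n⁴ ≥ 3159/(180·0.0001) = 175500 ⇒ n ≥ 20.4677, so the smallest even n is 22. (n must be even for Simpson's rule.)

22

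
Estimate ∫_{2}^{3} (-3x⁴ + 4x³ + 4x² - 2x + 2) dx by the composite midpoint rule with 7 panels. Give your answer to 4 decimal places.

-39.1306

h = (3 − 2)/7 = 0.142857.
Midpoints m₁,…,m₇ = 2.071429, 2.214286, 2.357143, 2.5, 2.642857, 2.785714, 2.928571.
f(m₁)=-4.660428, f(m₂)=-11.509241, f(m₃)=-20.714989, f(m₄)=-32.6875, f(m₅)=-47.866592, f(m₆)=-66.722069, f(m₇)=-89.753722.
h·[f(m₁) + f(m₂) + f(m₃) + f(m₄) + f(m₅) + f(m₆) + f(m₇)] = 0.142857·(-273.914541) = -39.1306.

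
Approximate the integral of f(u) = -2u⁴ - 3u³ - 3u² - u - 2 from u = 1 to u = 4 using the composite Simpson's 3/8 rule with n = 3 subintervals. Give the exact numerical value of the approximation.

-678.75

h = (4 − 1)/3 = 1.
Nodes u₀,…,u₃ = 1, 2, 3, 4.
f(u) = -2u⁴ - 3u³ - 3u² - u - 2: f₀=-11, f₁=-72, f₂=-275, f₃=-758.
(3h/8)·[f₀ + 3f₁ + 3f₂ + f₃] = 0.375·(-1810) = -678.75.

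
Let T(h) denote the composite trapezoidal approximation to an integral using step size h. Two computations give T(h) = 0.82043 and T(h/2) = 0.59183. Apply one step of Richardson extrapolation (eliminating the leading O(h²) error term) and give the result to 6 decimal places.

0.515630

R = (4·T(h/2) − T(h)) / 3 = (4·0.59183 − 0.82043)/3 = (1.54689)/3 = 0.515630.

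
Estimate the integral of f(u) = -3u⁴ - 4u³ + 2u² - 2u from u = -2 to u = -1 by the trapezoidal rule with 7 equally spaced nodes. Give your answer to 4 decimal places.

h = (-1 − (-2))/6 = 0.166667.
Nodes u₀,…,u₆ = -2, -1.833333, -1.666667, -1.5, -1.333333, -1.166667, -1.
f(u) = -3u⁴ - 4u³ + 2u² - 2u: f₀=-4, f₁=1.145833, f₂=4.259259, f₃=5.8125, f₄=6.222222, f₅=5.849537, f₆=5.
(h/2)·[f₀ + 2f₁ + 2f₂ + 2f₃ + 2f₄ + 2f₅ + f₆] = 0.083333·(47.578704) = 3.9649.

3.9649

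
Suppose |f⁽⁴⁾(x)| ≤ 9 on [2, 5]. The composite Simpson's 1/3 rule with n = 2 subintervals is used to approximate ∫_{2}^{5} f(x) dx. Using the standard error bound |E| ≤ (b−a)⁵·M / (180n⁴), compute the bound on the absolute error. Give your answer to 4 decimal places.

0.7594

|E| ≤ (3)⁵·9 / (180·2⁴) = 2187/2880 = 0.7594.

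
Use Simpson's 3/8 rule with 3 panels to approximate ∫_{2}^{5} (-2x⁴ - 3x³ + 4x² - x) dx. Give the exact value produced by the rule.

-1550.25

h = (5 − 2)/3 = 1.
Nodes x₀,…,x₃ = 2, 3, 4, 5.
f(x) = -2x⁴ - 3x³ + 4x² - x: f₀=-42, f₁=-210, f₂=-644, f₃=-1530.
(3h/8)·[f₀ + 3f₁ + 3f₂ + f₃] = 0.375·(-4134) = -1550.25.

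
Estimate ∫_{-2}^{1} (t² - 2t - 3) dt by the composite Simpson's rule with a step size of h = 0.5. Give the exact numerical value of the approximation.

h = (1 − (-2))/6 = 0.5.
Nodes t₀,…,t₆ = -2, -1.5, -1, -0.5, 0, 0.5, 1.
f(t) = t² - 2t - 3: f₀=5, f₁=2.25, f₂=0, f₃=-1.75, f₄=-3, f₅=-3.75, f₆=-4.
(h/3)·[f₀ + 4f₁ + 2f₂ + 4f₃ + 2f₄ + 4f₅ + f₆] = 0.166667·(-18) = -3.

-3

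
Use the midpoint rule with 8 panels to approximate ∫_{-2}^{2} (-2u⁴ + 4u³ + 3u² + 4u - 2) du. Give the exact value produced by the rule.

-16.53125

h = (2 − (-2))/8 = 0.5.
Midpoints m₁,…,m₈ = -1.75, -1.25, -0.75, -0.25, 0.25, 0.75, 1.25, 1.75.
f(m₁)=-40.0078125, f(m₂)=-15.0078125, f(m₃)=-5.6328125, f(m₄)=-2.8828125, f(m₅)=-0.7578125, f(m₆)=3.7421875, f(m₇)=10.6171875, f(m₈)=16.8671875.
h·[f(m₁) + f(m₂) + f(m₃) + f(m₄) + f(m₅) + f(m₆) + f(m₇) + f(m₈)] = 0.5·(-33.0625) = -16.53125.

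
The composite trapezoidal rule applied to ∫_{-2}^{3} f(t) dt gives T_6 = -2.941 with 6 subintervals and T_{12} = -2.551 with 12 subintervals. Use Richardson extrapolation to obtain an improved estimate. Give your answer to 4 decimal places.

-2.4210

R = (4·T_{12} − T_6) / 3 = (4·(-2.551) − (-2.941))/3 = (-7.263)/3 = -2.4210.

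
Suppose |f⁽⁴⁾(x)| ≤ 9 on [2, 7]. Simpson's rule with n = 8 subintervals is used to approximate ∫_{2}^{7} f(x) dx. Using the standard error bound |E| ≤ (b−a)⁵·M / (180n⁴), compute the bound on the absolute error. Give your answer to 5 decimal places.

|E| ≤ (5)⁵·9 / (180·8⁴) = 28125/737280 = 0.03815.

0.03815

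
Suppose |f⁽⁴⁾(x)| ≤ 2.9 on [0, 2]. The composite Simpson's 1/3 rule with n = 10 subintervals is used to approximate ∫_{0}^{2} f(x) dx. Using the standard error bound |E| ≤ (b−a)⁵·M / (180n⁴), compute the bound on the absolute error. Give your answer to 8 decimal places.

0.00005156

|E| ≤ (2)⁵·2.9 / (180·10⁴) = 92.8/1800000 = 0.00005156.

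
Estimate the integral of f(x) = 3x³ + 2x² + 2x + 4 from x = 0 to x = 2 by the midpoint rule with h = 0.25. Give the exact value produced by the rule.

h = (2 − 0)/8 = 0.25.
Midpoints m₁,…,m₈ = 0.125, 0.375, 0.625, 0.875, 1.125, 1.375, 1.625, 1.875.
f(m₁)=4.287109375, f(m₂)=5.189453125, f(m₃)=6.763671875, f(m₄)=9.291015625, f(m₅)=13.052734375, f(m₆)=18.330078125, f(m₇)=25.404296875, f(m₈)=34.556640625.
h·[f(m₁) + f(m₂) + f(m₃) + f(m₄) + f(m₅) + f(m₆) + f(m₇) + f(m₈)] = 0.25·(116.875) = 29.21875.

29.21875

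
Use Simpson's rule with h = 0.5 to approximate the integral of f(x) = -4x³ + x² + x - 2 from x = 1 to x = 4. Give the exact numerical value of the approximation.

h = (4 − 1)/6 = 0.5.
Nodes x₀,…,x₆ = 1, 1.5, 2, 2.5, 3, 3.5, 4.
f(x) = -4x³ + x² + x - 2: f₀=-4, f₁=-11.75, f₂=-28, f₃=-55.75, f₄=-98, f₅=-157.75, f₆=-238.
(h/3)·[f₀ + 4f₁ + 2f₂ + 4f₃ + 2f₄ + 4f₅ + f₆] = 0.166667·(-1395) = -232.5.

-232.5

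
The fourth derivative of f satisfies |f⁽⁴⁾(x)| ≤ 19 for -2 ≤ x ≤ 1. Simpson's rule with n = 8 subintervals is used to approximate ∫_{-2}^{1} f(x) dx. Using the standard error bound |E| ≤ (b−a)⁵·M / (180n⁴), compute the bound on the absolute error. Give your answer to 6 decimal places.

|E| ≤ (3)⁵·19 / (180·8⁴) = 4617/737280 = 0.006262.

0.006262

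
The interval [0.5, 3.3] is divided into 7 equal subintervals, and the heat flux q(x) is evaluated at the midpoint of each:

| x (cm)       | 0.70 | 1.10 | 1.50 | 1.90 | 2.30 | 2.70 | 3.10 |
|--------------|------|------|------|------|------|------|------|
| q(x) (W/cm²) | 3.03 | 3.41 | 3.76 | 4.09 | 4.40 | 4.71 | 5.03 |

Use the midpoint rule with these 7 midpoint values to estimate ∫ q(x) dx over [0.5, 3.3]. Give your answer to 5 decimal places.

11.37200

h = 0.4, n = 7.
h·[y(m₁) + y(m₂) + y(m₃) + y(m₄) + y(m₅) + y(m₆) + y(m₇)] = 0.4·(28.43) = 11.37200.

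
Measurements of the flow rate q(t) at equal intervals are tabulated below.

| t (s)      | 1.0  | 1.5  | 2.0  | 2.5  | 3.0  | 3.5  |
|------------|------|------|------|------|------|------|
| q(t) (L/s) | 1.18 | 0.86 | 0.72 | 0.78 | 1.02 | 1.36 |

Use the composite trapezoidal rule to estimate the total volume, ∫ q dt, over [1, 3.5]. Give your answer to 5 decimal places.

2.32500

h = 0.5, n = 5.
(h/2)·[y₀ + 2y₁ + 2y₂ + 2y₃ + 2y₄ + y₅] = 0.25·(9.30) = 2.32500.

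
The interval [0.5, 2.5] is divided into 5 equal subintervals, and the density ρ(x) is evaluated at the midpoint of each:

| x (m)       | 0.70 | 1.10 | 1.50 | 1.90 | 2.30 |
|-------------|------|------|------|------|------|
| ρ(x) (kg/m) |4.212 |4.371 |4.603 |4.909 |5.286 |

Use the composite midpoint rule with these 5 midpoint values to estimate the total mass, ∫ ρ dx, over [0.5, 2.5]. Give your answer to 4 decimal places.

h = 0.4, n = 5.
h·[y(m₁) + y(m₂) + y(m₃) + y(m₄) + y(m₅)] = 0.4·(23.381) = 9.3524.

9.3524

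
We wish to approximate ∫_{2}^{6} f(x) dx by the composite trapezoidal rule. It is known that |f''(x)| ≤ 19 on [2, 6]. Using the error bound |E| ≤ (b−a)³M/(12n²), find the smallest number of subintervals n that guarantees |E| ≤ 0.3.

19

Need 1216/(12n²) ≤ 0.3.
n² ≥ 1216/(12·0.3) = 337.778 ⇒ n ≥ 18.3787, so the smallest n is 19.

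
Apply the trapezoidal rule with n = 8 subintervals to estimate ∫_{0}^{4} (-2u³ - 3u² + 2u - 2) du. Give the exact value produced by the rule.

h = (4 − 0)/8 = 0.5.
Nodes u₀,…,u₈ = 0, 0.5, 1, 1.5, 2, 2.5, 3, 3.5, 4.
f(u) = -2u³ - 3u² + 2u - 2: f₀=-2, f₁=-2, f₂=-5, f₃=-12.5, f₄=-26, f₅=-47, f₆=-77, f₇=-117.5, f₈=-170.
(h/2)·[f₀ + 2f₁ + 2f₂ + 2f₃ + 2f₄ + 2f₅ + 2f₆ + 2f₇ + f₈] = 0.25·(-746) = -186.5.

-186.5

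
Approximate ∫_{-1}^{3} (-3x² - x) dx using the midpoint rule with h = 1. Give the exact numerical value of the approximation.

-31

h = (3 − (-1))/4 = 1.
Midpoints m₁,…,m₄ = -0.5, 0.5, 1.5, 2.5.
f(m₁)=-0.25, f(m₂)=-1.25, f(m₃)=-8.25, f(m₄)=-21.25.
h·[f(m₁) + f(m₂) + f(m₃) + f(m₄)] = 1·(-31) = -31.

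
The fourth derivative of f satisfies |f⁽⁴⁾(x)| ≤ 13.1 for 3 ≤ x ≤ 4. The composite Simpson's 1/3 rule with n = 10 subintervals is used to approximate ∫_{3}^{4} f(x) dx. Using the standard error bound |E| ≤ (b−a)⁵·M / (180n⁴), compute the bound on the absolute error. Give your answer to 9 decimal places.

|E| ≤ (1)⁵·13.1 / (180·10⁴) = 13.1/1800000 = 0.000007278.

0.000007278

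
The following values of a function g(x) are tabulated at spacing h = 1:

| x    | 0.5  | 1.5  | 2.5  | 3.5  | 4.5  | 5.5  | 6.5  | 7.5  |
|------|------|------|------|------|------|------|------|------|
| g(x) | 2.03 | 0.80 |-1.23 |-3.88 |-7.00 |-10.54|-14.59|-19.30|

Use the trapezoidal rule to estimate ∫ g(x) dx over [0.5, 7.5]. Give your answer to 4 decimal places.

h = 1, n = 7.
(h/2)·[y₀ + 2y₁ + 2y₂ + 2y₃ + 2y₄ + 2y₅ + 2y₆ + y₇] = 0.5·(-90.15) = -45.0750.

-45.0750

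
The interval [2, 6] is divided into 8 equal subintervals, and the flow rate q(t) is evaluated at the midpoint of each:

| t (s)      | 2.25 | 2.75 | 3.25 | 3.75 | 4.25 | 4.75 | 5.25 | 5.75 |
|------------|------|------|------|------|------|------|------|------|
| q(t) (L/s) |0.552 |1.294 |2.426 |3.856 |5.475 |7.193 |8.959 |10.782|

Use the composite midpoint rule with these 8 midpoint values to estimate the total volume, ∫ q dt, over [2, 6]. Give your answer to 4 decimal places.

h = 0.5, n = 8.
h·[y(m₁) + y(m₂) + y(m₃) + y(m₄) + y(m₅) + y(m₆) + y(m₇) + y(m₈)] = 0.5·(40.537) = 20.2685.

20.2685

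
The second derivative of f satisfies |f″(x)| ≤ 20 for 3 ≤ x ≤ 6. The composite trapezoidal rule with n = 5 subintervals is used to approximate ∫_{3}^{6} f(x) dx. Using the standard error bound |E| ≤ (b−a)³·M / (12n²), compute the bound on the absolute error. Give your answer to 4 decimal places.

1.8000

|E| ≤ (3)³·20 / (12·5²) = 540/300 = 1.8000.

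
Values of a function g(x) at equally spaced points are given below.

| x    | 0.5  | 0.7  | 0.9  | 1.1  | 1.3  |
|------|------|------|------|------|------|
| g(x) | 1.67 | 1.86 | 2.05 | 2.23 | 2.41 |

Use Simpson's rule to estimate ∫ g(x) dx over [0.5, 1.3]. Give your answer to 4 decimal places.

h = 0.2, n = 4.
(h/3)·[y₀ + 4y₁ + 2y₂ + 4y₃ + y₄] = 0.066667·(24.54) = 1.6360.

1.6360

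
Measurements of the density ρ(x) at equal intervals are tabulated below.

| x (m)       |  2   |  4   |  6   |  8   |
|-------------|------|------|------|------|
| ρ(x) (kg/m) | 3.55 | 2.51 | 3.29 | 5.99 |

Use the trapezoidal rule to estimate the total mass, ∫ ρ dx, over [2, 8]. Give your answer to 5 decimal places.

21.14000

h = 2, n = 3.
(h/2)·[y₀ + 2y₁ + 2y₂ + y₃] = 1·(21.14) = 21.14000.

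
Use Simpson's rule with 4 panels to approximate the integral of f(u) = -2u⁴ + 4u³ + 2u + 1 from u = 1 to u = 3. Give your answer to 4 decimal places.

-6.8333

h = (3 − 1)/4 = 0.5.
Nodes u₀,…,u₄ = 1, 1.5, 2, 2.5, 3.
f(u) = -2u⁴ + 4u³ + 2u + 1: f₀=5, f₁=7.375, f₂=5, f₃=-9.625, f₄=-47.
(h/3)·[f₀ + 4f₁ + 2f₂ + 4f₃ + f₄] = 0.166667·(-41) = -6.8333.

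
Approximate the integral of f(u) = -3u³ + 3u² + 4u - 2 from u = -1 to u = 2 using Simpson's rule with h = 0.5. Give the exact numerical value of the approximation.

-2.25

h = (2 − (-1))/6 = 0.5.
Nodes u₀,…,u₆ = -1, -0.5, 0, 0.5, 1, 1.5, 2.
f(u) = -3u³ + 3u² + 4u - 2: f₀=0, f₁=-2.875, f₂=-2, f₃=0.375, f₄=2, f₅=0.625, f₆=-6.
(h/3)·[f₀ + 4f₁ + 2f₂ + 4f₃ + 2f₄ + 4f₅ + f₆] = 0.166667·(-13.5) = -2.25.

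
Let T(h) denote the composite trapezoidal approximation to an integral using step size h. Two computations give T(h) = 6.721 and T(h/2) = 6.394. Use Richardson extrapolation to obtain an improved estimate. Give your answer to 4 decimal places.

R = (4·T(h/2) − T(h)) / 3 = (4·6.394 − 6.721)/3 = (18.855)/3 = 6.2850.

6.2850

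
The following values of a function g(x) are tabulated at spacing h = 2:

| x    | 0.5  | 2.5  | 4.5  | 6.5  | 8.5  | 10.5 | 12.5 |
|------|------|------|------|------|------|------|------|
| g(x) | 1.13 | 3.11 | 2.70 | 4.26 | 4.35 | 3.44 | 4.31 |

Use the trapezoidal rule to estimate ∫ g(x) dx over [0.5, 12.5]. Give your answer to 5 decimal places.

h = 2, n = 6.
(h/2)·[y₀ + 2y₁ + 2y₂ + 2y₃ + 2y₄ + 2y₅ + y₆] = 1·(41.16) = 41.16000.

41.16000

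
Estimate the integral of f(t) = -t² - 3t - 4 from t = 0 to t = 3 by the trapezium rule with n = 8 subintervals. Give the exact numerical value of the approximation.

-34.5703125

h = (3 − 0)/8 = 0.375.
Nodes t₀,…,t₈ = 0, 0.375, 0.75, 1.125, 1.5, 1.875, 2.25, 2.625, 3.
f(t) = -t² - 3t - 4: f₀=-4, f₁=-5.265625, f₂=-6.8125, f₃=-8.640625, f₄=-10.75, f₅=-13.140625, f₆=-15.8125, f₇=-18.765625, f₈=-22.
(h/2)·[f₀ + 2f₁ + 2f₂ + 2f₃ + 2f₄ + 2f₅ + 2f₆ + 2f₇ + f₈] = 0.1875·(-184.375) = -34.5703125.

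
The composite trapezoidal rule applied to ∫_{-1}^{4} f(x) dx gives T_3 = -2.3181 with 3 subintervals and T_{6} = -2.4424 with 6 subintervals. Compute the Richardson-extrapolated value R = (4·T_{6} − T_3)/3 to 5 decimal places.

R = (4·T_{6} − T_3) / 3 = (4·(-2.4424) − (-2.3181))/3 = (-7.4515)/3 = -2.48383.

-2.48383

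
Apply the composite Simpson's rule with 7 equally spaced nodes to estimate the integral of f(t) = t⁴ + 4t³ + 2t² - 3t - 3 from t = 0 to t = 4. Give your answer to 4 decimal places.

h = (4 − 0)/6 = 0.666667.
Nodes t₀,…,t₆ = 0, 0.666667, 1.333333, 2, 2.666667, 3.333333, 4.
f(t) = t⁴ + 4t³ + 2t² - 3t - 3: f₀=-3, f₁=-2.728395, f₂=9.197531, f₃=47, f₄=129.641975, f₅=280.827160, f₆=529.
(h/3)·[f₀ + 4f₁ + 2f₂ + 4f₃ + 2f₄ + 4f₅ + f₆] = 0.222222·(2104.074074) = 467.5720.

467.5720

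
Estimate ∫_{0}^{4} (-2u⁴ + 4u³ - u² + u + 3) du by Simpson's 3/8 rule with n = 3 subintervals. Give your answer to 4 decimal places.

h = (4 − 0)/3 = 1.333333.
Nodes u₀,…,u₃ = 0, 1.333333, 2.666667, 4.
f(u) = -2u⁴ + 4u³ - u² + u + 3: f₀=3, f₁=5.716049, f₂=-26.728395, f₃=-265.
(3h/8)·[f₀ + 3f₁ + 3f₂ + f₃] = 0.5·(-325.037037) = -162.5185.

-162.5185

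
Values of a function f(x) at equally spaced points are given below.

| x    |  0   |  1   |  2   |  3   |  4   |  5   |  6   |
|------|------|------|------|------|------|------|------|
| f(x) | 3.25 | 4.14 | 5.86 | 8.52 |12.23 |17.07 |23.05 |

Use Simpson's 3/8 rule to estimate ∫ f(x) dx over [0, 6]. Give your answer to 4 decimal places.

h = 1, n = 6.
(3h/8)·[y₀ + 3y₁ + 3y₂ + 2y₃ + 3y₄ + 3y₅ + y₆] = 0.375·(161.24) = 60.4650.

60.4650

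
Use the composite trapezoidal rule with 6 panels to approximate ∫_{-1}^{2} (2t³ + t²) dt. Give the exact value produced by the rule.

h = (2 − (-1))/6 = 0.5.
Nodes t₀,…,t₆ = -1, -0.5, 0, 0.5, 1, 1.5, 2.
f(t) = 2t³ + t²: f₀=-1, f₁=0, f₂=0, f₃=0.5, f₄=3, f₅=9, f₆=20.
(h/2)·[f₀ + 2f₁ + 2f₂ + 2f₃ + 2f₄ + 2f₅ + f₆] = 0.25·(44) = 11.

11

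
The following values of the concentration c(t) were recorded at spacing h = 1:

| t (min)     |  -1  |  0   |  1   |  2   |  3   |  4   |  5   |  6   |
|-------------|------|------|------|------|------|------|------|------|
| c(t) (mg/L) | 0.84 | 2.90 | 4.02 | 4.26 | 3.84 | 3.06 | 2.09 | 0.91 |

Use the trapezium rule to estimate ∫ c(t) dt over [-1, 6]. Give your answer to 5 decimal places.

h = 1, n = 7.
(h/2)·[y₀ + 2y₁ + 2y₂ + 2y₃ + 2y₄ + 2y₅ + 2y₆ + y₇] = 0.5·(42.09) = 21.04500.

21.04500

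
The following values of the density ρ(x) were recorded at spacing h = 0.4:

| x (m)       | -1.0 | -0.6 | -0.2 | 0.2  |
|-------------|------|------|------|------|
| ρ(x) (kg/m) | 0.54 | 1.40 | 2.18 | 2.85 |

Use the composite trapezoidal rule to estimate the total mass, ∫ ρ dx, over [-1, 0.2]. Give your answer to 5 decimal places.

h = 0.4, n = 3.
(h/2)·[y₀ + 2y₁ + 2y₂ + y₃] = 0.2·(10.55) = 2.11000.

2.11000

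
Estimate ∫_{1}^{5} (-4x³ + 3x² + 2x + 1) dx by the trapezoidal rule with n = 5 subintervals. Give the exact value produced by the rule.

-486.08

h = (5 − 1)/5 = 0.8.
Nodes x₀,…,x₅ = 1, 1.8, 2.6, 3.4, 4.2, 5.
f(x) = -4x³ + 3x² + 2x + 1: f₀=2, f₁=-9.008, f₂=-43.824, f₃=-114.736, f₄=-234.032, f₅=-414.
(h/2)·[f₀ + 2f₁ + 2f₂ + 2f₃ + 2f₄ + f₅] = 0.4·(-1215.2) = -486.08.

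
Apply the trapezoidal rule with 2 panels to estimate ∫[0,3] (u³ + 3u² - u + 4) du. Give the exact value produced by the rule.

h = (3 − 0)/2 = 1.5.
Nodes u₀,…,u₂ = 0, 1.5, 3.
f(u) = u³ + 3u² - u + 4: f₀=4, f₁=12.625, f₂=55.
(h/2)·[f₀ + 2f₁ + f₂] = 0.75·(84.25) = 63.1875.

63.1875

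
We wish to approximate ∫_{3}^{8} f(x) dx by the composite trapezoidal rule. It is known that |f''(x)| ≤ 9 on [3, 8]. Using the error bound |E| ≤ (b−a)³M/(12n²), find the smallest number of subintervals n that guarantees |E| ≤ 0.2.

22

Need 1125/(12n²) ≤ 0.2.
n² ≥ 1125/(12·0.2) = 468.75 ⇒ n ≥ 21.6506, so the smallest n is 22.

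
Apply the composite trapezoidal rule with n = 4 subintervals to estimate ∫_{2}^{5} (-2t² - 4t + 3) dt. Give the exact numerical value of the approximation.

-111.5625

h = (5 − 2)/4 = 0.75.
Nodes t₀,…,t₄ = 2, 2.75, 3.5, 4.25, 5.
f(t) = -2t² - 4t + 3: f₀=-13, f₁=-23.125, f₂=-35.5, f₃=-50.125, f₄=-67.
(h/2)·[f₀ + 2f₁ + 2f₂ + 2f₃ + f₄] = 0.375·(-297.5) = -111.5625.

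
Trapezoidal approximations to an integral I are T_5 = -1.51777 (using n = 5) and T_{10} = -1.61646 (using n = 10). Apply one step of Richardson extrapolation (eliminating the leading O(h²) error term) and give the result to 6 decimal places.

R = (4·T_{10} − T_5) / 3 = (4·(-1.61646) − (-1.51777))/3 = (-4.94807)/3 = -1.649357.

-1.649357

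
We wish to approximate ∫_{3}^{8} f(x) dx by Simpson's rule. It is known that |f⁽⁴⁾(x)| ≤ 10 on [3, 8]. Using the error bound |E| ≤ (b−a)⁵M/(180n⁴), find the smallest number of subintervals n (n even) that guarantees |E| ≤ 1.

Need 31250/(180n⁴) ≤ 1.
n⁴ ≥ 31250/(180·1) = 173.611 ⇒ n ≥ 3.6299, so the smallest even n is 4. (n must be even for Simpson's rule.)

4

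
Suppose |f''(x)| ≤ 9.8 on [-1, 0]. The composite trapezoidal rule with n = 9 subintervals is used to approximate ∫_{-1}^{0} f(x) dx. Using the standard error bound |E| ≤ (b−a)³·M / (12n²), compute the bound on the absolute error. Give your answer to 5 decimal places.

|E| ≤ (1)³·9.8 / (12·9²) = 9.8/972 = 0.01008.

0.01008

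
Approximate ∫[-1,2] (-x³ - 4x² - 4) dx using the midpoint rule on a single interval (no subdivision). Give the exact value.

M = (b−a)·f(0.5) = 3·(-5.125) = -15.375.

-15.375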